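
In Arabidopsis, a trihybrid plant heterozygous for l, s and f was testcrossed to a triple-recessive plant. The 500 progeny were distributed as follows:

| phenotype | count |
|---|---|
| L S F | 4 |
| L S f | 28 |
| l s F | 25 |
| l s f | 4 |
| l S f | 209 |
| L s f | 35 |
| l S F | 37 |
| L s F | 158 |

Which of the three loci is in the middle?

s

The two most frequent reciprocal classes, l S f and L s F, are the parental types, so the F1 was l S f / L s F.
The two rarest classes, l s f and L S F, are the double crossovers. Comparing them with the parentals, only the s allele has switched, so s is the middle locus and the order is f – s – l.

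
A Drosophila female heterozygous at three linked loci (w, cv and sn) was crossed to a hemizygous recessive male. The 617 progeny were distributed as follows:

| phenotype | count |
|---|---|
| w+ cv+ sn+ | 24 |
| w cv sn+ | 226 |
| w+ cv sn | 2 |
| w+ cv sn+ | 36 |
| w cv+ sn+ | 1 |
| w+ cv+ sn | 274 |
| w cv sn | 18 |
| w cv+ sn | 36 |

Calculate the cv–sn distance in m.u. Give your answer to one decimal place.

The two most frequent reciprocal classes, w cv sn+ and w+ cv+ sn, are the parental types, so the F1 was w cv sn+ / w+ cv+ sn.
The two rarest classes, w cv+ sn+ and w+ cv sn, are the double crossovers. Comparing them with the parentals, only the cv allele has switched, so cv is the middle locus and the order is w – cv – sn.
Crossovers in the cv–sn interval produce the single-crossover classes w cv sn and w+ cv+ sn+ (18 + 24 = 42) plus the double crossovers (3).
RF(cv–sn) = (42 + 3) / 617 = 45/617 = 0.0729 → 7.3 m.u.

7.3 m.u.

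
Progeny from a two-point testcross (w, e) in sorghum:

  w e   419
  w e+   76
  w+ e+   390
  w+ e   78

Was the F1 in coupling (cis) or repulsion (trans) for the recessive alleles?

The two most frequent classes are w+ e+ (390) and w e (419); these are the parental (non-recombinant) types.
So the F1 carried w+ e+ on one chromosome and w e on the other — the recessive alleles are on the same chromosome (cis / coupling).

cis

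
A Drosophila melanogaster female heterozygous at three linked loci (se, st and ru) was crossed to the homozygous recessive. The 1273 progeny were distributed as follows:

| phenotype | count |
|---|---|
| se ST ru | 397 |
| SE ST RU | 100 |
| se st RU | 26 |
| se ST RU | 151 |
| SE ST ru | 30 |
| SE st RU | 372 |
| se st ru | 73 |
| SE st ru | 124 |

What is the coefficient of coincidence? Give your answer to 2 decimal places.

0.94

The two most frequent reciprocal classes, se ST ru and SE st RU, are the parental types, so the F1 was se ST ru / SE st RU.
The two rarest classes, SE ST ru and se st RU, are the double crossovers. Comparing them with the parentals, only the se allele has switched, so se is the middle locus and the order is st – se – ru.
st–se: (173 + 56)/1273 = 0.1799; se–ru: (275 + 56)/1273 = 0.2600.
Expected DCO frequency = 0.1799 × 0.2600 ≈ 0.04677; observed = 56/1273 ≈ 0.04399.
Coefficient of coincidence = 0.04399/0.04677 ≈ 0.94.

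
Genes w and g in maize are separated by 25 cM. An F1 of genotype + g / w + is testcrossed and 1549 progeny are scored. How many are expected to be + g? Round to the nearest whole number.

581

A map distance of 25 cM corresponds to a recombination frequency of 0.250.
The F1 is + g / w +, so + g is a parental gamete class with expected frequency (1 − r)/2 = 0.750/2 = 0.3750.
Expected number = 0.3750 × 1549 = 580.88 ≈ 581.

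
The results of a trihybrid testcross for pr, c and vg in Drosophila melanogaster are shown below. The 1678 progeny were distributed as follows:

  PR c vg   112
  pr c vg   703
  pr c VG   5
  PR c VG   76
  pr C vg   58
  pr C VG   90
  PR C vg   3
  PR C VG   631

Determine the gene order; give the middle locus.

vg

The two most frequent reciprocal classes, PR C VG and pr c vg, are the parental types, so the F1 was PR C VG / pr c vg.
The two rarest classes, PR C vg and pr c VG, are the double crossovers. Comparing them with the parentals, only the vg allele has switched, so vg is the middle locus and the order is c – vg – pr.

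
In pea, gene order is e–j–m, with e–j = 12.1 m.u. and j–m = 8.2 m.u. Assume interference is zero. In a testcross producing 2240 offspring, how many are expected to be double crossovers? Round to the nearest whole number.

22

Map distances give recombination frequencies of 0.121 and 0.082 for the two intervals.
With no interference, expected double-crossover frequency = 0.121 × 0.082 = 0.00992.
Expected number = 0.00992 × 2240 = 22.23 ≈ 22.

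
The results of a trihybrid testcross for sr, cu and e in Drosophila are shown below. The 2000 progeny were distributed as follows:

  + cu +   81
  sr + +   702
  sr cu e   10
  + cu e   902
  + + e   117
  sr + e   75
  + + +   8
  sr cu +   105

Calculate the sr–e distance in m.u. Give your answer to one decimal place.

8.7 m.u.

The two most frequent reciprocal classes, sr + + and + cu e, are the parental types, so the F1 was sr + + / + cu e.
The two rarest classes, + + + and sr cu e, are the double crossovers. Comparing them with the parentals, only the sr allele has switched, so sr is the middle locus and the order is e – sr – cu.
Crossovers in the e–sr interval produce the single-crossover classes sr + e and + cu + (75 + 81 = 156) plus the double crossovers (18).
RF(e–sr) = (156 + 18) / 2000 = 174/2000 = 0.0870 → 8.7 m.u.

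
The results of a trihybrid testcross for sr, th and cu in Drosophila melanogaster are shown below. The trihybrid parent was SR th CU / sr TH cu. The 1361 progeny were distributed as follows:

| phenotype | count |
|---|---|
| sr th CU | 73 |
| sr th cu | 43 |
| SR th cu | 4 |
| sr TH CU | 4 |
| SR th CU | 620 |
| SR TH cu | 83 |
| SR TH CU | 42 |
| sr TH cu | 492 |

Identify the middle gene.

The two rarest classes, SR th cu and sr TH CU, are the double crossovers. Comparing them with the parentals, only the cu allele has switched, so cu is the middle locus and the order is th – cu – sr.

cu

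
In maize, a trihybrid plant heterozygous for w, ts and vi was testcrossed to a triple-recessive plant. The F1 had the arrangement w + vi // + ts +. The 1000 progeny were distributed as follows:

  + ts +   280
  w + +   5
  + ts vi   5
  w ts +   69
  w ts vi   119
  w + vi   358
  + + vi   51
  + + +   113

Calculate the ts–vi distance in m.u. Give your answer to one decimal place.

The two rarest classes, w + + and + ts vi, are the double crossovers. Comparing them with the parentals, only the vi allele has switched, so vi is the middle locus and the order is ts – vi – w.
Crossovers in the ts–vi interval produce the single-crossover classes w ts vi and + + + (119 + 113 = 232) plus the double crossovers (10).
RF(ts–vi) = (232 + 10) / 1000 = 242/1000 = 0.2420 → 24.2 m.u.

24.2 m.u.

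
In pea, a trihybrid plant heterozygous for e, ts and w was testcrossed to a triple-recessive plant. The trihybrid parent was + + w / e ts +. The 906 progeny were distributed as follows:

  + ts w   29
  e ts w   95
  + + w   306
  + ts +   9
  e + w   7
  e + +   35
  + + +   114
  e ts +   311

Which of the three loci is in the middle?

The two rarest classes, e + w and + ts +, are the double crossovers. Comparing them with the parentals, only the e allele has switched, so e is the middle locus and the order is w – e – ts.

e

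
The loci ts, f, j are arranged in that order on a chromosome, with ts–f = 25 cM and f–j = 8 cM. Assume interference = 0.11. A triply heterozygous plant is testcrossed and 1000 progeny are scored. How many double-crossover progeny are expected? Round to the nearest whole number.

18

Map distances give recombination frequencies of 0.250 and 0.080 for the two intervals.
With interference 0.11 (so coincidence = 0.89), expected double-crossover frequency = 0.250 × 0.080 × 0.89 = 0.01780.
Expected number = 0.01780 × 1000 = 17.80 ≈ 18.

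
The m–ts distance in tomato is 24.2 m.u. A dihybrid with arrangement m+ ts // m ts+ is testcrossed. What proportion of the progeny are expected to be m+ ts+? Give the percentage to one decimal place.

12.1%

A map distance of 24.2 m.u. corresponds to a recombination frequency of 0.242.
The F1 is m+ ts / m ts+, so m+ ts+ is a recombinant gamete class with expected frequency r/2 = 0.242/2 = 0.1210.
That is 0.1210 = 12.1% of the progeny.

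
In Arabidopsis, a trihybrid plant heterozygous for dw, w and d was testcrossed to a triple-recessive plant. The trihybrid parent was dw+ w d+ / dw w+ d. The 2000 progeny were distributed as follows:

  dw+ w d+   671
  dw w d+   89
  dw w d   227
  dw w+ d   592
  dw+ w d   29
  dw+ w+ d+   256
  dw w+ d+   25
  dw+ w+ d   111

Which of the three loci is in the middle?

d

The two rarest classes, dw+ w d and dw w+ d+, are the double crossovers. Comparing them with the parentals, only the d allele has switched, so d is the middle locus and the order is w – d – dw.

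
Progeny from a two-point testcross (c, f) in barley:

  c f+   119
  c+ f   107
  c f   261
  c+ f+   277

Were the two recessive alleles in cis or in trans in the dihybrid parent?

cis

The two most frequent classes are c+ f+ (277) and c f (261); these are the parental (non-recombinant) types.
So the F1 carried c+ f+ on one chromosome and c f on the other — the recessive alleles are on the same chromosome (cis / coupling).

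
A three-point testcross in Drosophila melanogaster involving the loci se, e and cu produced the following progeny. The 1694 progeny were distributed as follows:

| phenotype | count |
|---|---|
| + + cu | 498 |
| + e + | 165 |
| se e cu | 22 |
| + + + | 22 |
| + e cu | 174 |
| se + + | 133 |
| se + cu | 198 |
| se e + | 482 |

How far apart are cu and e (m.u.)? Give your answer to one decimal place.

20.7 m.u.

The two most frequent reciprocal classes, se e + and + + cu, are the parental types, so the F1 was se e + / + + cu.
The two rarest classes, se e cu and + + +, are the double crossovers. Comparing them with the parentals, only the cu allele has switched, so cu is the middle locus and the order is e – cu – se.
Crossovers in the e–cu interval produce the single-crossover classes se + + and + e cu (133 + 174 = 307) plus the double crossovers (44).
RF(e–cu) = (307 + 44) / 1694 = 351/1694 = 0.2072 → 20.7 m.u.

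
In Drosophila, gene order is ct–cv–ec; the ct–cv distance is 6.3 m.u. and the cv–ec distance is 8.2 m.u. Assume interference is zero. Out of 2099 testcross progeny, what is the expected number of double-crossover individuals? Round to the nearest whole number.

11

Map distances give recombination frequencies of 0.063 and 0.082 for the two intervals.
With no interference, expected double-crossover frequency = 0.063 × 0.082 = 0.00517.
Expected number = 0.00517 × 2099 = 10.84 ≈ 11.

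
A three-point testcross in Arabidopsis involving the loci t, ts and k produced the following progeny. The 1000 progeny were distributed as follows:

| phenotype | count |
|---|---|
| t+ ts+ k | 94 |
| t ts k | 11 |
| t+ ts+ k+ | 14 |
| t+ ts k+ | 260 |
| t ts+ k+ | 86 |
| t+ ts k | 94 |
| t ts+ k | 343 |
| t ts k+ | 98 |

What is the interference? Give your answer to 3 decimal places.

0.438

The two most frequent reciprocal classes, t+ ts k+ and t ts+ k, are the parental types, so the F1 was t+ ts k+ / t ts+ k.
The two rarest classes, t+ ts+ k+ and t ts k, are the double crossovers. Comparing them with the parentals, only the ts allele has switched, so ts is the middle locus and the order is k – ts – t.
k–ts: (180 + 25)/1000 = 0.2050; ts–t: (192 + 25)/1000 = 0.2170.
Expected DCO frequency = 0.2050 × 0.2170 ≈ 0.04448; observed = 25/1000 ≈ 0.02500.
Coefficient of coincidence = 0.02500/0.04448 ≈ 0.562; interference = 1 − 0.562 = 0.438.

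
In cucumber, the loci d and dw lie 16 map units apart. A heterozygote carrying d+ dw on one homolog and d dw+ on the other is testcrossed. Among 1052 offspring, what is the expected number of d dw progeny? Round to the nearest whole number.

84

A map distance of 16 map units corresponds to a recombination frequency of 0.160.
The F1 is d+ dw / d dw+, so d dw is a recombinant gamete class with expected frequency r/2 = 0.160/2 = 0.0800.
Expected number = 0.0800 × 1052 = 84.16 ≈ 84.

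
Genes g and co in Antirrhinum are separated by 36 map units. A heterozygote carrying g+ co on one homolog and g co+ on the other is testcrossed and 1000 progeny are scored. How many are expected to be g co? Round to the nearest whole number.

180

A map distance of 36 map units corresponds to a recombination frequency of 0.360.
The F1 is g+ co / g co+, so g co is a recombinant gamete class with expected frequency r/2 = 0.360/2 = 0.1800.
Expected number = 0.1800 × 1000 = 180.00 ≈ 180.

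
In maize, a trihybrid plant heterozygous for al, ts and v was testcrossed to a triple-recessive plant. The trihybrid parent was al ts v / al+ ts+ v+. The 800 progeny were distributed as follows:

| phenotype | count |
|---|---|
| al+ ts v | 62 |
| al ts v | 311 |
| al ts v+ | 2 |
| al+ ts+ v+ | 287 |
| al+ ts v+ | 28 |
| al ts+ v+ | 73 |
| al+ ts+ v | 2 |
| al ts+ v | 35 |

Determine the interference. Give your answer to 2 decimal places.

0.66

The two rarest classes, al ts v+ and al+ ts+ v, are the double crossovers. Comparing them with the parentals, only the v allele has switched, so v is the middle locus and the order is al – v – ts.
al–v: (135 + 4)/800 = 0.1737; v–ts: (63 + 4)/800 = 0.0838.
Expected DCO frequency = 0.1737 × 0.0838 ≈ 0.01456; observed = 4/800 ≈ 0.00500.
Coefficient of coincidence = 0.00500/0.01456 ≈ 0.34; interference = 1 − 0.34 = 0.66.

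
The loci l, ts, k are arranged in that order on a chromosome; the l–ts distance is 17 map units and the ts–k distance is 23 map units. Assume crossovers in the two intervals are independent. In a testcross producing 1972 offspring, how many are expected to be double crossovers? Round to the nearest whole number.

77

Map distances give recombination frequencies of 0.170 and 0.230 for the two intervals.
With no interference, expected double-crossover frequency = 0.170 × 0.230 = 0.03910.
Expected number = 0.03910 × 1972 = 77.11 ≈ 77.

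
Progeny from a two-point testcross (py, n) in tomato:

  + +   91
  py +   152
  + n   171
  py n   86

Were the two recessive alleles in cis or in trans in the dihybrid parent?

trans

The two most frequent classes are + n (171) and py + (152); these are the parental (non-recombinant) types.
So the F1 carried + n on one chromosome and py + on the other — the recessive alleles are on opposite chromosomes (trans / repulsion).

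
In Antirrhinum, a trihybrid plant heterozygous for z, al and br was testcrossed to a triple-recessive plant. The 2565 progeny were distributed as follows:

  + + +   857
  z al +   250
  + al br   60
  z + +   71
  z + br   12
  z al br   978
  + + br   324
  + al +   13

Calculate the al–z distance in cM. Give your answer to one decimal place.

6.1 cM

The two most frequent reciprocal classes, z al br and + + +, are the parental types, so the F1 was z al br / + + +.
The two rarest classes, z + br and + al +, are the double crossovers. Comparing them with the parentals, only the al allele has switched, so al is the middle locus and the order is z – al – br.
Crossovers in the z–al interval produce the single-crossover classes + al br and z + + (60 + 71 = 131) plus the double crossovers (25).
RF(z–al) = (131 + 25) / 2565 = 156/2565 = 0.0608 → 6.1 cM.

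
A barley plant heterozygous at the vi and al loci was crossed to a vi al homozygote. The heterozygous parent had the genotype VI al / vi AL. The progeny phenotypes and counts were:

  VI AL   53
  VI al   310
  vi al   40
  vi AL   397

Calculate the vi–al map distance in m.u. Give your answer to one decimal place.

11.6 m.u.

The recombinant classes are VI AL and vi al: 53 + 40 = 93.
Recombination frequency = 93/800 = 0.1163 ≈ 11.6%, i.e. 11.6 m.u.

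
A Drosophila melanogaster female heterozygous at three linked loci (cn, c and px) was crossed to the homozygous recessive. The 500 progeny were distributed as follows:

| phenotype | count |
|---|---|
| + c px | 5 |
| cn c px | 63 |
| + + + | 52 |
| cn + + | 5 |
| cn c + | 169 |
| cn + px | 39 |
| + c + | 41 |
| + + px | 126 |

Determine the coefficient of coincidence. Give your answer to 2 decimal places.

The two most frequent reciprocal classes, cn c + and + + px, are the parental types, so the F1 was cn c + / + + px.
The two rarest classes, cn + + and + c px, are the double crossovers. Comparing them with the parentals, only the c allele has switched, so c is the middle locus and the order is px – c – cn.
px–c: (115 + 10)/500 = 0.2500; c–cn: (80 + 10)/500 = 0.1800.
Expected DCO frequency = 0.2500 × 0.1800 ≈ 0.04500; observed = 10/500 ≈ 0.02000.
Coefficient of coincidence = 0.02000/0.04500 ≈ 0.44.

0.44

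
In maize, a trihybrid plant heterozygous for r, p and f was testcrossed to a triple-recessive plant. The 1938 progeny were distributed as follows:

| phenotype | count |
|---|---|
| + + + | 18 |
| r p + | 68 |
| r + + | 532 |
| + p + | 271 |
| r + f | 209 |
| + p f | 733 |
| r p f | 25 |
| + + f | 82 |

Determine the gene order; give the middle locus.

r

The two most frequent reciprocal classes, + p f and r + +, are the parental types, so the F1 was + p f / r + +.
The two rarest classes, r p f and + + +, are the double crossovers. Comparing them with the parentals, only the r allele has switched, so r is the middle locus and the order is f – r – p.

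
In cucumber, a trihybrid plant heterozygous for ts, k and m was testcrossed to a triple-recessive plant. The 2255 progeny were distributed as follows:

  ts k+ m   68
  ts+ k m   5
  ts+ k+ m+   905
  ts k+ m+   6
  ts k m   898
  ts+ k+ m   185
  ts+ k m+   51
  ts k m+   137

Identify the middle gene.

ts

The two most frequent reciprocal classes, ts k m and ts+ k+ m+, are the parental types, so the F1 was ts k m / ts+ k+ m+.
The two rarest classes, ts+ k m and ts k+ m+, are the double crossovers. Comparing them with the parentals, only the ts allele has switched, so ts is the middle locus and the order is m – ts – k.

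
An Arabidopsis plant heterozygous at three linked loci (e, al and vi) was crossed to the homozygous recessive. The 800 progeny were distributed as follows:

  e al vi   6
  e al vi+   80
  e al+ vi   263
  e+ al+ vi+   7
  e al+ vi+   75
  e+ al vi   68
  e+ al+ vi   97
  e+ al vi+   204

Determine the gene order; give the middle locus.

The two most frequent reciprocal classes, e al+ vi and e+ al vi+, are the parental types, so the F1 was e al+ vi / e+ al vi+.
The two rarest classes, e al vi and e+ al+ vi+, are the double crossovers. Comparing them with the parentals, only the al allele has switched, so al is the middle locus and the order is vi – al – e.

al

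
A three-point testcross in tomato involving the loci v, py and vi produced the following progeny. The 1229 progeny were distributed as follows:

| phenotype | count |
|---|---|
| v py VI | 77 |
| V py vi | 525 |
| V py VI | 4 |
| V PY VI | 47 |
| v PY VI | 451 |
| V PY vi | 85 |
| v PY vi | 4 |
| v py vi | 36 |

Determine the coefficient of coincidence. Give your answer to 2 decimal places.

The two most frequent reciprocal classes, V py vi and v PY VI, are the parental types, so the F1 was V py vi / v PY VI.
The two rarest classes, V py VI and v PY vi, are the double crossovers. Comparing them with the parentals, only the vi allele has switched, so vi is the middle locus and the order is py – vi – v.
py–vi: (162 + 8)/1229 = 0.1383; vi–v: (83 + 8)/1229 = 0.0740.
Expected DCO frequency = 0.1383 × 0.0740 ≈ 0.01023; observed = 8/1229 ≈ 0.00651.
Coefficient of coincidence = 0.00651/0.01023 ≈ 0.64.

0.64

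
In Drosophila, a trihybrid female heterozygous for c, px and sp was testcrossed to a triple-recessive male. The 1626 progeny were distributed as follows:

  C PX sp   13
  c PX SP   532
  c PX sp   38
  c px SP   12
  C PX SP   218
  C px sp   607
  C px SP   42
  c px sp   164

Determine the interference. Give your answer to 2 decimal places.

0.05

The two most frequent reciprocal classes, C px sp and c PX SP, are the parental types, so the F1 was C px sp / c PX SP.
The two rarest classes, C PX sp and c px SP, are the double crossovers. Comparing them with the parentals, only the px allele has switched, so px is the middle locus and the order is c – px – sp.
c–px: (382 + 25)/1626 = 0.2503; px–sp: (80 + 25)/1626 = 0.0646.
Expected DCO frequency = 0.2503 × 0.0646 ≈ 0.01617; observed = 25/1626 ≈ 0.01538.
Coefficient of coincidence = 0.01538/0.01617 ≈ 0.95; interference = 1 − 0.95 = 0.05.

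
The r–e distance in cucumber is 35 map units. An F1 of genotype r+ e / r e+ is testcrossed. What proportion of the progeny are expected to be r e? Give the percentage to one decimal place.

A map distance of 35 map units corresponds to a recombination frequency of 0.350.
The F1 is r+ e / r e+, so r e is a recombinant gamete class with expected frequency r/2 = 0.350/2 = 0.1750.
That is 0.1750 = 17.5% of the progeny.

17.5%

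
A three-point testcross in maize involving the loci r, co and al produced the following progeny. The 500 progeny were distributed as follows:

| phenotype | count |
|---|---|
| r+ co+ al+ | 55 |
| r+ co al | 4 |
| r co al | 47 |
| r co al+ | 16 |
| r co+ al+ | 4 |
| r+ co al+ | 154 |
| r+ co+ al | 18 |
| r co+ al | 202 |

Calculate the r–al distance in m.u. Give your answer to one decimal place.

The two most frequent reciprocal classes, r co+ al and r+ co al+, are the parental types, so the F1 was r co+ al / r+ co al+.
The two rarest classes, r co+ al+ and r+ co al, are the double crossovers. Comparing them with the parentals, only the al allele has switched, so al is the middle locus and the order is co – al – r.
Crossovers in the al–r interval produce the single-crossover classes r+ co+ al and r co al+ (18 + 16 = 34) plus the double crossovers (8).
RF(al–r) = (34 + 8) / 500 = 42/500 = 0.0840 → 8.4 m.u.

8.4 m.u.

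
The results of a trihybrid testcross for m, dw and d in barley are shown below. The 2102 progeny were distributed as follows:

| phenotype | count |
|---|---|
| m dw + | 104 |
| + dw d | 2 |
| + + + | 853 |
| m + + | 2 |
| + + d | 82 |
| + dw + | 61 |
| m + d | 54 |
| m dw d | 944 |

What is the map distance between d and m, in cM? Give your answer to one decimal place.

The two most frequent reciprocal classes, + + + and m dw d, are the parental types, so the F1 was + + + / m dw d.
The two rarest classes, m + + and + dw d, are the double crossovers. Comparing them with the parentals, only the m allele has switched, so m is the middle locus and the order is dw – m – d.
Crossovers in the m–d interval produce the single-crossover classes + + d and m dw + (82 + 104 = 186) plus the double crossovers (4).
RF(m–d) = (186 + 4) / 2102 = 190/2102 = 0.0904 → 9.0 cM.

9.0 cM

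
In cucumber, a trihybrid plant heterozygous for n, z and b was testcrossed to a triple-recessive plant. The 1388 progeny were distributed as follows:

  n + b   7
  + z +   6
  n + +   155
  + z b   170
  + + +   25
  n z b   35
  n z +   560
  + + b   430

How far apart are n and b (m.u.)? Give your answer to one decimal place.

The two most frequent reciprocal classes, + + b and n z +, are the parental types, so the F1 was + + b / n z +.
The two rarest classes, n + b and + z +, are the double crossovers. Comparing them with the parentals, only the n allele has switched, so n is the middle locus and the order is b – n – z.
Crossovers in the b–n interval produce the single-crossover classes + + + and n z b (25 + 35 = 60) plus the double crossovers (13).
RF(b–n) = (60 + 13) / 1388 = 73/1388 = 0.0526 → 5.3 m.u.

5.3 m.u.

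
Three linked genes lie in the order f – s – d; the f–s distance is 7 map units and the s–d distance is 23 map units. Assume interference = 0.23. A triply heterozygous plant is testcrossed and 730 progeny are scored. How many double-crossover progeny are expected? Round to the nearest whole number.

Map distances give recombination frequencies of 0.070 and 0.230 for the two intervals.
With interference 0.23 (so coincidence = 0.77), expected double-crossover frequency = 0.070 × 0.230 × 0.77 = 0.01240.
Expected number = 0.01240 × 730 = 9.05 ≈ 9.

9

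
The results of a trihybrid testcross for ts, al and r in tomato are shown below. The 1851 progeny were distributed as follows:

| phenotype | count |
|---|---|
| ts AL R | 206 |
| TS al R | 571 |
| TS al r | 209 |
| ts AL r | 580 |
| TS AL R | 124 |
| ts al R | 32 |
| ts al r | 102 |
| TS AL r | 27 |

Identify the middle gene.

The two most frequent reciprocal classes, TS al R and ts AL r, are the parental types, so the F1 was TS al R / ts AL r.
The two rarest classes, ts al R and TS AL r, are the double crossovers. Comparing them with the parentals, only the ts allele has switched, so ts is the middle locus and the order is al – ts – r.

ts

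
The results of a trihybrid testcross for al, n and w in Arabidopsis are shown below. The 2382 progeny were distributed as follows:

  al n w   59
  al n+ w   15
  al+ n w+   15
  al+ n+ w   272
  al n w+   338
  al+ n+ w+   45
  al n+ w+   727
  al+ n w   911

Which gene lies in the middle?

The two most frequent reciprocal classes, al+ n w and al n+ w+, are the parental types, so the F1 was al+ n w / al n+ w+.
The two rarest classes, al+ n w+ and al n+ w, are the double crossovers. Comparing them with the parentals, only the w allele has switched, so w is the middle locus and the order is al – w – n.

w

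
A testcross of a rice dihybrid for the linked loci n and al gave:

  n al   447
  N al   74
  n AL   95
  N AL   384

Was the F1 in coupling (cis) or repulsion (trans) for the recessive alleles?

cis

The two most frequent classes are N AL (384) and n al (447); these are the parental (non-recombinant) types.
So the F1 carried N AL on one chromosome and n al on the other — the recessive alleles are on the same chromosome (cis / coupling).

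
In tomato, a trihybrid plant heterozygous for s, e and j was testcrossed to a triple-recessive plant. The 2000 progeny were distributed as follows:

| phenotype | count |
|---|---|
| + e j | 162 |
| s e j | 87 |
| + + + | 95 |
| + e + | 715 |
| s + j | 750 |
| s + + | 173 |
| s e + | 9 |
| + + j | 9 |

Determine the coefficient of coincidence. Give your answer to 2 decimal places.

0.51

The two most frequent reciprocal classes, s + j and + e +, are the parental types, so the F1 was s + j / + e +.
The two rarest classes, + + j and s e +, are the double crossovers. Comparing them with the parentals, only the s allele has switched, so s is the middle locus and the order is e – s – j.
e–s: (182 + 18)/2000 = 0.1000; s–j: (335 + 18)/2000 = 0.1765.
Expected DCO frequency = 0.1000 × 0.1765 ≈ 0.01765; observed = 18/2000 ≈ 0.00900.
Coefficient of coincidence = 0.00900/0.01765 ≈ 0.51.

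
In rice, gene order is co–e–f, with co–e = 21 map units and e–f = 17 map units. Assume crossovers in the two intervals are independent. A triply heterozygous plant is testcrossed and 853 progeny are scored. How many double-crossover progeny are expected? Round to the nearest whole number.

30

Map distances give recombination frequencies of 0.210 and 0.170 for the two intervals.
With no interference, expected double-crossover frequency = 0.210 × 0.170 = 0.03570.
Expected number = 0.03570 × 853 = 30.45 ≈ 30.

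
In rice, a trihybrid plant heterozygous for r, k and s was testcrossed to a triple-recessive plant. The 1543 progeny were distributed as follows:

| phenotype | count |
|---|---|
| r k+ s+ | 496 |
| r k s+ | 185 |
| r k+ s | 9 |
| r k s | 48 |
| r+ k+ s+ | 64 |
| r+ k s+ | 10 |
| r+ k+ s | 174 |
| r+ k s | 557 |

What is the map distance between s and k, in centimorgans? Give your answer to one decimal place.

24.5 centimorgans

The two most frequent reciprocal classes, r+ k s and r k+ s+, are the parental types, so the F1 was r+ k s / r k+ s+.
The two rarest classes, r+ k s+ and r k+ s, are the double crossovers. Comparing them with the parentals, only the s allele has switched, so s is the middle locus and the order is r – s – k.
Crossovers in the s–k interval produce the single-crossover classes r+ k+ s and r k s+ (174 + 185 = 359) plus the double crossovers (19).
RF(s–k) = (359 + 19) / 1543 = 378/1543 = 0.2450 → 24.5 centimorgans.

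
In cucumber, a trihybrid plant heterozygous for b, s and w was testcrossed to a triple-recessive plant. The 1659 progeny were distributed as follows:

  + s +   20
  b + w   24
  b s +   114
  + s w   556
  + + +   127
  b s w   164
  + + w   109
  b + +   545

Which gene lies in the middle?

w

The two most frequent reciprocal classes, + s w and b + +, are the parental types, so the F1 was + s w / b + +.
The two rarest classes, + s + and b + w, are the double crossovers. Comparing them with the parentals, only the w allele has switched, so w is the middle locus and the order is b – w – s.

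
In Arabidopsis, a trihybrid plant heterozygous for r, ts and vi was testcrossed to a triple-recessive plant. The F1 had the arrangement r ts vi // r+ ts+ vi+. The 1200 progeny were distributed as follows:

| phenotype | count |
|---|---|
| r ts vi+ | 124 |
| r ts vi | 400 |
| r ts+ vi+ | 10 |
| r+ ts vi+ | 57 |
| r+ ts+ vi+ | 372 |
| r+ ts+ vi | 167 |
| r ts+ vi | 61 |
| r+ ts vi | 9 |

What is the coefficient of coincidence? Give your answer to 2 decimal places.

The two rarest classes, r+ ts vi and r ts+ vi+, are the double crossovers. Comparing them with the parentals, only the r allele has switched, so r is the middle locus and the order is ts – r – vi.
ts–r: (118 + 19)/1200 = 0.1142; r–vi: (291 + 19)/1200 = 0.2583.
Expected DCO frequency = 0.1142 × 0.2583 ≈ 0.02950; observed = 19/1200 ≈ 0.01583.
Coefficient of coincidence = 0.01583/0.02950 ≈ 0.54.

0.54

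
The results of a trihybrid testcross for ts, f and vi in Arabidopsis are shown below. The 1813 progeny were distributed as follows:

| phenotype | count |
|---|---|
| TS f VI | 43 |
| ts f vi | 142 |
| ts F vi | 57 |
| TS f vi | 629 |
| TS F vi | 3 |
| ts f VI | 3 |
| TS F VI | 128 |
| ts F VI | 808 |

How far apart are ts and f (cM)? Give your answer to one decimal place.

The two most frequent reciprocal classes, ts F VI and TS f vi, are the parental types, so the F1 was ts F VI / TS f vi.
The two rarest classes, ts f VI and TS F vi, are the double crossovers. Comparing them with the parentals, only the f allele has switched, so f is the middle locus and the order is vi – f – ts.
Crossovers in the f–ts interval produce the single-crossover classes TS F VI and ts f vi (128 + 142 = 270) plus the double crossovers (6).
RF(f–ts) = (270 + 6) / 1813 = 276/1813 = 0.1522 → 15.2 cM.

15.2 cM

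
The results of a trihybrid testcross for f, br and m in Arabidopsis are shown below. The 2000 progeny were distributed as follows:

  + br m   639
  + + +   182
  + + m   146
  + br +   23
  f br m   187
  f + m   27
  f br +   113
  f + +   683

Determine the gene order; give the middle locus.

The two most frequent reciprocal classes, f + + and + br m, are the parental types, so the F1 was f + + / + br m.
The two rarest classes, f + m and + br +, are the double crossovers. Comparing them with the parentals, only the m allele has switched, so m is the middle locus and the order is br – m – f.

m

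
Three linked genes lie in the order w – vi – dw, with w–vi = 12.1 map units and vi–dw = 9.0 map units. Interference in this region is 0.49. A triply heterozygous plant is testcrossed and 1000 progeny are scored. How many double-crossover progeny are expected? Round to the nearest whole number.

Map distances give recombination frequencies of 0.121 and 0.090 for the two intervals.
With interference 0.49 (so coincidence = 0.51), expected double-crossover frequency = 0.121 × 0.090 × 0.51 = 0.00555.
Expected number = 0.00555 × 1000 = 5.55 ≈ 6.

6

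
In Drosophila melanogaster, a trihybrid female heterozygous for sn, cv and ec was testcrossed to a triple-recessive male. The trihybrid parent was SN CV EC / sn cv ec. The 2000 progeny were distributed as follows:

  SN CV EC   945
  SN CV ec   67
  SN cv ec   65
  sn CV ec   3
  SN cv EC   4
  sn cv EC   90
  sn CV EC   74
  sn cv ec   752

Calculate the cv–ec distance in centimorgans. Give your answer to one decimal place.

8.2 centimorgans

The two rarest classes, SN cv EC and sn CV ec, are the double crossovers. Comparing them with the parentals, only the cv allele has switched, so cv is the middle locus and the order is sn – cv – ec.
Crossovers in the cv–ec interval produce the single-crossover classes SN CV ec and sn cv EC (67 + 90 = 157) plus the double crossovers (7).
RF(cv–ec) = (157 + 7) / 2000 = 164/2000 = 0.0820 → 8.2 centimorgans.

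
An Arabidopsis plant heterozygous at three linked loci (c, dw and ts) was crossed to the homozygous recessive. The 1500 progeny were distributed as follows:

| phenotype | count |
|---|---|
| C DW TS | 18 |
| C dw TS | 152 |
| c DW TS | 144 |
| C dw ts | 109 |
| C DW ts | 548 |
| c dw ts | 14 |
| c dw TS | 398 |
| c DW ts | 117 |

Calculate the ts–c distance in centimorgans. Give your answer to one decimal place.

20.1 centimorgans

The two most frequent reciprocal classes, C DW ts and c dw TS, are the parental types, so the F1 was C DW ts / c dw TS.
The two rarest classes, C DW TS and c dw ts, are the double crossovers. Comparing them with the parentals, only the ts allele has switched, so ts is the middle locus and the order is c – ts – dw.
Crossovers in the c–ts interval produce the single-crossover classes c DW ts and C dw TS (117 + 152 = 269) plus the double crossovers (32).
RF(c–ts) = (269 + 32) / 1500 = 301/1500 = 0.2007 → 20.1 centimorgans.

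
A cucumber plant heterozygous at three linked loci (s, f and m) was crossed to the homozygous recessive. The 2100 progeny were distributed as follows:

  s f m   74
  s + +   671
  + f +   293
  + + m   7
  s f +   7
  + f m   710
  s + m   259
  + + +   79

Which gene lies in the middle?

The two most frequent reciprocal classes, s + + and + f m, are the parental types, so the F1 was s + + / + f m.
The two rarest classes, s f + and + + m, are the double crossovers. Comparing them with the parentals, only the f allele has switched, so f is the middle locus and the order is s – f – m.

f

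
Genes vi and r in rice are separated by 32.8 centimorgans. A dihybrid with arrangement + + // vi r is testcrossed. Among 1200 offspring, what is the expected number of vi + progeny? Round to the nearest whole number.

A map distance of 32.8 centimorgans corresponds to a recombination frequency of 0.328.
The F1 is + + / vi r, so vi + is a recombinant gamete class with expected frequency r/2 = 0.328/2 = 0.1640.
Expected number = 0.1640 × 1200 = 196.80 ≈ 197.

197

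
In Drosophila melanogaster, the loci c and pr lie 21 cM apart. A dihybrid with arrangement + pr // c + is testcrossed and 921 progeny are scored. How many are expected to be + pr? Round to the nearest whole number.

364

A map distance of 21 cM corresponds to a recombination frequency of 0.210.
The F1 is + pr / c +, so + pr is a parental gamete class with expected frequency (1 − r)/2 = 0.790/2 = 0.3950.
Expected number = 0.3950 × 921 = 363.80 ≈ 364.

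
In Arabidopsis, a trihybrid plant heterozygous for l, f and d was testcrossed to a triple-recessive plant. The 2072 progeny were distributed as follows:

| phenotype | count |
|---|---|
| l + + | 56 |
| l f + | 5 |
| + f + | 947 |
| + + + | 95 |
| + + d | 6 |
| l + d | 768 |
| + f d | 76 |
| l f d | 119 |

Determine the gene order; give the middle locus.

l

The two most frequent reciprocal classes, l + d and + f +, are the parental types, so the F1 was l + d / + f +.
The two rarest classes, + + d and l f +, are the double crossovers. Comparing them with the parentals, only the l allele has switched, so l is the middle locus and the order is d – l – f.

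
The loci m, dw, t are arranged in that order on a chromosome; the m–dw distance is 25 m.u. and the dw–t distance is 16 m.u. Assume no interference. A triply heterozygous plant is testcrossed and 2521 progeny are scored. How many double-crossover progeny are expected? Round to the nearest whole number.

101

Map distances give recombination frequencies of 0.250 and 0.160 for the two intervals.
With no interference, expected double-crossover frequency = 0.250 × 0.160 = 0.04000.
Expected number = 0.04000 × 2521 = 100.84 ≈ 101.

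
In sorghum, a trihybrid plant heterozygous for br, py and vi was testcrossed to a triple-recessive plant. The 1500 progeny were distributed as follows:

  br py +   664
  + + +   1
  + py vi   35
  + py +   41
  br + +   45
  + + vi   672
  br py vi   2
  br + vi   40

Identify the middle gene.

vi

The two most frequent reciprocal classes, br py + and + + vi, are the parental types, so the F1 was br py + / + + vi.
The two rarest classes, br py vi and + + +, are the double crossovers. Comparing them with the parentals, only the vi allele has switched, so vi is the middle locus and the order is br – vi – py.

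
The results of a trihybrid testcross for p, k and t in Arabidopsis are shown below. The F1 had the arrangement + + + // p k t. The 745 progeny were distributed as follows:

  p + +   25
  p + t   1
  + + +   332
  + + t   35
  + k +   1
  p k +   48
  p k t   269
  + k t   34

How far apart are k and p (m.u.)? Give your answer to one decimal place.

8.2 m.u.

The two rarest classes, + k + and p + t, are the double crossovers. Comparing them with the parentals, only the k allele has switched, so k is the middle locus and the order is t – k – p.
Crossovers in the k–p interval produce the single-crossover classes p + + and + k t (25 + 34 = 59) plus the double crossovers (2).
RF(k–p) = (59 + 2) / 745 = 61/745 = 0.0819 → 8.2 m.u.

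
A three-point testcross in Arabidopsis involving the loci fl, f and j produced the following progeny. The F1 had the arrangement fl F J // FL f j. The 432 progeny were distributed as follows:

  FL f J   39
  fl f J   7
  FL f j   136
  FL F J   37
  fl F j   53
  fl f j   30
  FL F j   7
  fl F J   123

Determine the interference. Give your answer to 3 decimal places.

The two rarest classes, fl f J and FL F j, are the double crossovers. Comparing them with the parentals, only the f allele has switched, so f is the middle locus and the order is j – f – fl.
j–f: (92 + 14)/432 = 0.2454; f–fl: (67 + 14)/432 = 0.1875.
Expected DCO frequency = 0.2454 × 0.1875 ≈ 0.04601; observed = 14/432 ≈ 0.03241.
Coefficient of coincidence = 0.03241/0.04601 ≈ 0.704; interference = 1 − 0.704 = 0.296.

0.296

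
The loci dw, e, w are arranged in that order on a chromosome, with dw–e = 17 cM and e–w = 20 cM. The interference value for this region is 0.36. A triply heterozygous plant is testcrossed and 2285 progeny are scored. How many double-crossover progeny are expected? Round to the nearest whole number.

Map distances give recombination frequencies of 0.170 and 0.200 for the two intervals.
With interference 0.36 (so coincidence = 0.64), expected double-crossover frequency = 0.170 × 0.200 × 0.64 = 0.02176.
Expected number = 0.02176 × 2285 = 49.72 ≈ 50.

50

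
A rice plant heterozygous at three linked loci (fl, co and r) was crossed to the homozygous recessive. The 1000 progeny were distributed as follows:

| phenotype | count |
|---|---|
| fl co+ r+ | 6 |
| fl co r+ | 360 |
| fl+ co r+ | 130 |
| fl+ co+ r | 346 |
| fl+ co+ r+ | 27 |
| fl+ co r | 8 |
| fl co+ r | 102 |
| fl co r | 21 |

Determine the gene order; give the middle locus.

co

The two most frequent reciprocal classes, fl+ co+ r and fl co r+, are the parental types, so the F1 was fl+ co+ r / fl co r+.
The two rarest classes, fl+ co r and fl co+ r+, are the double crossovers. Comparing them with the parentals, only the co allele has switched, so co is the middle locus and the order is r – co – fl.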